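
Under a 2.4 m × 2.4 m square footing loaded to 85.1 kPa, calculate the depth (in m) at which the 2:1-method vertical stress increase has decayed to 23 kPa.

z ≈ 2.22 m

2:1 spreading — at depth z the loaded area has grown by z in each plan dimension:
qB²/(B+z)² = Δσ_z ⇒ z = B(√(q/Δσ_z) − 1) = 2.4×(√(85.1/23) − 1) = 2.216 m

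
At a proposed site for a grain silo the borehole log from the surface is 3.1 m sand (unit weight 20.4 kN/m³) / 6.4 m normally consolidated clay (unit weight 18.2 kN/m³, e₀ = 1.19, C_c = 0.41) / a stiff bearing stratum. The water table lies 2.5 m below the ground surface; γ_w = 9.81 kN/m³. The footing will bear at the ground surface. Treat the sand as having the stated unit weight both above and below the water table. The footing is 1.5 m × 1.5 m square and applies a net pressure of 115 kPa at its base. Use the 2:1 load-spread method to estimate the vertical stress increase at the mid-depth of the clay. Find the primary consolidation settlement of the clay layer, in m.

Mid-depth of clay below the ground surface: z = 3.1 + 6.4/2 = 6.3 m.
Total vertical stress at mid-clay: σ_v = 20.4×3.1 + 18.2×3.2 = 121.48 kPa.
Pore pressure: u = 9.81×(6.3 − 2.5) = 37.278 kPa.
Initial effective stress: σ'_0 = σ_v − u = 121.48 − 37.278 = 84.202 kPa.
Stress increase at mid-clay by the 2:1 spreading method:
Δσ = qBL/((B+z)(L+z)) = 115×1.5×1.5/((1.5+6.3)(1.5+6.3)) = 4.253 kPa
Final effective stress: σ'_f = σ'_0 + Δσ = 84.202 + 4.253 = 88.455 kPa.
Normally consolidated clay, so the full stress increment lies on the virgin compression line:
S_c = C_c·H/(1+e₀)·log₁₀(σ'_f/σ'_0) = 0.41×6.4/(1+1.19)×log₁₀(88.455/84.202)
    = 1.1982 × 0.0214 = 0.02564 m

S_c ≈ 0.0256 m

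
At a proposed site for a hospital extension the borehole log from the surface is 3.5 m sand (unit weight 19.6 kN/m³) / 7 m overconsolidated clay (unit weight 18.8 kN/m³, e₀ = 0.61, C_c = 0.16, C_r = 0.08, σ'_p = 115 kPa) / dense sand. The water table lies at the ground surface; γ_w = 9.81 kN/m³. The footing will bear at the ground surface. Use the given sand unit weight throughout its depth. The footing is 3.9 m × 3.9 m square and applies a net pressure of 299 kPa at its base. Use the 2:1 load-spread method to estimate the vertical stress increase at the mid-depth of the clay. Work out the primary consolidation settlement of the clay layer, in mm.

Mid-depth of clay below the ground surface: z = 3.5 + 7/2 = 7 m.
Total vertical stress at mid-clay: σ_v = 19.6×3.5 + 18.8×3.5 = 134.4 kPa.
Pore pressure: u = 9.81×(7 − 0) = 68.67 kPa.
Initial effective stress: σ'_0 = σ_v − u = 134.4 − 68.67 = 65.73 kPa.
Stress increase at mid-clay by the 2:1 spreading method:
Δσ = qBL/((B+z)(L+z)) = 299×3.9×3.9/((3.9+7)(3.9+7)) = 38.278 kPa
Final effective stress: σ'_f = 65.73 + 38.278 = 104.01 kPa.
σ'_f = 104.01 ≤ σ'_p = 115 kPa, so the clay remains overconsolidated and only the recompression index applies:
S_c = C_r·H/(1+e₀)·log₁₀(σ'_f/σ'_0) = 0.08×7/1.61×log₁₀(104.01/65.73)
    = 0.34782 × 0.19931 = 0.06932 m

S_c ≈ 69.3 mm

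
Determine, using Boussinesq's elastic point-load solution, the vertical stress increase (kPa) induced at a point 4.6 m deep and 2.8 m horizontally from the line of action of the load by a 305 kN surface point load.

Δσ_z ≈ 3.13 kPa

Boussinesq vertical stress below a point load on an elastic half-space:
Δσ_z = 3P/(2πz²) · [1 + (r/z)²]^(−5/2)
r/z = 2.8/4.6 = 0.6087; [1+(r/z)²]^(−5/2) = 0.45477.
Δσ_z = 3×305/(2π×4.6²) × 0.45477 = 6.8822 × 0.45477 = 3.13 kPa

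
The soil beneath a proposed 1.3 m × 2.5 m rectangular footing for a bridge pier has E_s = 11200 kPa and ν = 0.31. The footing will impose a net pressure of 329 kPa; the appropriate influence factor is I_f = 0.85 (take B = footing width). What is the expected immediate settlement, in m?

S_e ≈ 0.0293 m

Immediate (elastic) settlement: S_e = q·B·(1−ν²)/E_s · I_f.
S_e = 329 × 1.3 × (1 − 0.31²) / 11200 × 0.85
    = 329 × 1.3 × 0.9039 / 11200 × 0.85
    = 0.02934 m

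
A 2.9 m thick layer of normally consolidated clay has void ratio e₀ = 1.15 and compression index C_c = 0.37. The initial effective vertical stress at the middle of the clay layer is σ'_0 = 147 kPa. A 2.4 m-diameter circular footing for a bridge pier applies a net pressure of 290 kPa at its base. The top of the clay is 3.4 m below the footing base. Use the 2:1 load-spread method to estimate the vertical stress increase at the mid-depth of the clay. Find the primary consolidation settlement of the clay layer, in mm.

Mid-depth of clay below the footing base: z = 3.4 + 2.9/2 = 4.85 m.
Stress increase at mid-clay by the 2:1 spreading method:
Δσ ≈ qD²/(D+z)² = 290×2.4²/(2.4+4.85)² = 31.779 kPa
Final effective stress: σ'_f = σ'_0 + Δσ = 147 + 31.779 = 178.78 kPa.
Normally consolidated clay, so the full stress increment lies on the virgin compression line:
S_c = C_c·H/(1+e₀)·log₁₀(σ'_f/σ'_0) = 0.37×2.9/(1+1.15)×log₁₀(178.78/147)
    = 0.49907 × 0.085002 = 0.04242 m

S_c ≈ 42.4 mm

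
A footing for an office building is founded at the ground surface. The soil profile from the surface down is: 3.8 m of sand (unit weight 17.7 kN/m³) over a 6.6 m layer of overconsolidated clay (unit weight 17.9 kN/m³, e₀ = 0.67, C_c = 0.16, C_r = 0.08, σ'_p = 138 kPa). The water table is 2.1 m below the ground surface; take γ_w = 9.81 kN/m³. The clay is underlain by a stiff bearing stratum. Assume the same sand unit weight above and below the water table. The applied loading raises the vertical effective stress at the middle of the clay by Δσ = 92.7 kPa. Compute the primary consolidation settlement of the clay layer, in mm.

Mid-depth of clay below the ground surface: z = 3.8 + 6.6/2 = 7.1 m.
Total vertical stress at mid-clay: σ_v = 17.7×3.8 + 17.9×3.3 = 126.33 kPa.
Pore pressure: u = 9.81×(7.1 − 2.1) = 49.05 kPa.
Initial effective stress: σ'_0 = σ_v − u = 126.33 − 49.05 = 77.28 kPa.
Final effective stress: σ'_f = 77.28 + 92.7 = 169.98 kPa.
σ'_f = 169.98 > σ'_p = 138 kPa, so the stress path crosses the preconsolidation pressure — recompression up to σ'_p, then virgin compression beyond:
S_c = H/(1+e₀)·[C_r·log₁₀(σ'_p/σ'_0) + C_c·log₁₀(σ'_f/σ'_p)]
    = 6.6/1.67 × [0.08×log₁₀(138/77.28) + 0.16×log₁₀(169.98/138)]
    = 3.9521 × [0.020145 + 0.014483] = 0.1369 m

S_c ≈ 137 mm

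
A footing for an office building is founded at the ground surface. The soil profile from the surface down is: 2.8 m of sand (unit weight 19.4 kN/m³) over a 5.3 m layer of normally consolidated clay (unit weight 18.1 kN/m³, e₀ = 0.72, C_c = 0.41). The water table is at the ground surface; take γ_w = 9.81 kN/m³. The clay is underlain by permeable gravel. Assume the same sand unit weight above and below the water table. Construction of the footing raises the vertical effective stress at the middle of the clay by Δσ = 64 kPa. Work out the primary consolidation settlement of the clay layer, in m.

S_c ≈ 0.46 m

Mid-depth of clay below the ground surface: z = 2.8 + 5.3/2 = 5.45 m.
Total vertical stress at mid-clay: σ_v = 19.4×2.8 + 18.1×2.65 = 102.28 kPa.
Pore pressure: u = 9.81×(5.45 − 0) = 53.465 kPa.
Initial effective stress: σ'_0 = σ_v − u = 102.28 − 53.465 = 48.815 kPa.
Final effective stress: σ'_f = σ'_0 + Δσ = 48.815 + 64 = 112.81 kPa.
Normally consolidated clay, so the full stress increment lies on the virgin compression line:
S_c = C_c·H/(1+e₀)·log₁₀(σ'_f/σ'_0) = 0.41×5.3/(1+0.72)×log₁₀(112.81/48.815)
    = 1.2634 × 0.36379 = 0.4596 m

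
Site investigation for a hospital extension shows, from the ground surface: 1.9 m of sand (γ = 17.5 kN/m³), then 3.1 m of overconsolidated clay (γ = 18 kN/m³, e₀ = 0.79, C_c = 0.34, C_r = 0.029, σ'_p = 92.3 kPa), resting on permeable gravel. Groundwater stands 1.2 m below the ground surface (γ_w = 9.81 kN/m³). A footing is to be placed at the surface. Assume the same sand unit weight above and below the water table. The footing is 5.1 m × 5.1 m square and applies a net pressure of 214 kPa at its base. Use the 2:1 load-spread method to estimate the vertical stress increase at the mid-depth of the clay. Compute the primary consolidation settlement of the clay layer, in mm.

Mid-depth of clay below the ground surface: z = 1.9 + 3.1/2 = 3.45 m.
Total vertical stress at mid-clay: σ_v = 17.5×1.9 + 18×1.55 = 61.15 kPa.
Pore pressure: u = 9.81×(3.45 − 1.2) = 22.073 kPa.
Initial effective stress: σ'_0 = σ_v − u = 61.15 − 22.073 = 39.077 kPa.
Stress increase at mid-clay by the 2:1 spreading method:
Δσ = qBL/((B+z)(L+z)) = 214×5.1×5.1/((5.1+3.45)(5.1+3.45)) = 76.142 kPa
Final effective stress: σ'_f = 39.077 + 76.142 = 115.22 kPa.
σ'_f = 115.22 > σ'_p = 92.3 kPa, so the stress path crosses the preconsolidation pressure — recompression up to σ'_p, then virgin compression beyond:
S_c = H/(1+e₀)·[C_r·log₁₀(σ'_p/σ'_0) + C_c·log₁₀(σ'_f/σ'_p)]
    = 3.1/1.79 × [0.029×log₁₀(92.3/39.077) + 0.34×log₁₀(115.22/92.3)]
    = 1.7318 × [0.010825 + 0.032751] = 0.07546 m

S_c ≈ 75.5 mm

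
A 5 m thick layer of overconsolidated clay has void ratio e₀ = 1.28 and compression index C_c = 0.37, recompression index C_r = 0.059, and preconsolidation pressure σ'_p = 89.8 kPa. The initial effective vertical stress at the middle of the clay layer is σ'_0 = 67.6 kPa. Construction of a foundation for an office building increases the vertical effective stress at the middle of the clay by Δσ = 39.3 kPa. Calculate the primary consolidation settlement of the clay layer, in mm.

S_c ≈ 77.4 mm

Final effective stress: σ'_f = 67.6 + 39.3 = 106.9 kPa.
σ'_f = 106.9 > σ'_p = 89.8 kPa, so the stress path crosses the preconsolidation pressure — recompression up to σ'_p, then virgin compression beyond:
S_c = H/(1+e₀)·[C_r·log₁₀(σ'_p/σ'_0) + C_c·log₁₀(σ'_f/σ'_p)]
    = 5/2.28 × [0.059×log₁₀(89.8/67.6) + 0.37×log₁₀(106.9/89.8)]
    = 2.193 × [0.0072764 + 0.02801] = 0.07738 m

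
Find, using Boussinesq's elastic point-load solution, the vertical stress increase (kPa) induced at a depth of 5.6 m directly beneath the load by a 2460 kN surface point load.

Boussinesq vertical stress below a point load on an elastic half-space:
Δσ_z = 3P/(2πz²) · [1 + (r/z)²]^(−5/2)
r/z = 0/5.6 = 0; [1+(r/z)²]^(−5/2) = 1.
Δσ_z = 3×2460/(2π×5.6²) × 1 = 37.454 × 1 = 37.45 kPa

Δσ_z ≈ 37.5 kPa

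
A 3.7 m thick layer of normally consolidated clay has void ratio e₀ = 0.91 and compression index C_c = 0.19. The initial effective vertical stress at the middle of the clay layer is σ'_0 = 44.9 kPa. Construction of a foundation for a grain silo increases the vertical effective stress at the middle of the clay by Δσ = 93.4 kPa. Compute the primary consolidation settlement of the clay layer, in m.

Final effective stress: σ'_f = σ'_0 + Δσ = 44.9 + 93.4 = 138.3 kPa.
Normally consolidated clay, so the full stress increment lies on the virgin compression line:
S_c = C_c·H/(1+e₀)·log₁₀(σ'_f/σ'_0) = 0.19×3.7/(1+0.91)×log₁₀(138.3/44.9)
    = 0.36806 × 0.48858 = 0.1798 m

S_c ≈ 0.18 m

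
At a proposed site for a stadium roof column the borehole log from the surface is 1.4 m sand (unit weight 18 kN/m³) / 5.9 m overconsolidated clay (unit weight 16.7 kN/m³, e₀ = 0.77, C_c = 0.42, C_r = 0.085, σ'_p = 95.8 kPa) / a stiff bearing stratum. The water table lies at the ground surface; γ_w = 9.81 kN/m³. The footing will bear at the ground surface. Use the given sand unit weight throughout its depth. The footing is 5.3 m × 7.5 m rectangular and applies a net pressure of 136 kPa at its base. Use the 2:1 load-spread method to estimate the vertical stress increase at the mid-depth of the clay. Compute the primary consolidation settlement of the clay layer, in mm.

S_c ≈ 112 mm

Mid-depth of clay below the ground surface: z = 1.4 + 5.9/2 = 4.35 m.
Total vertical stress at mid-clay: σ_v = 18×1.4 + 16.7×2.95 = 74.465 kPa.
Pore pressure: u = 9.81×(4.35 − 0) = 42.673 kPa.
Initial effective stress: σ'_0 = σ_v − u = 74.465 − 42.673 = 31.792 kPa.
Stress increase at mid-clay by the 2:1 spreading method:
Δσ = qBL/((B+z)(L+z)) = 136×5.3×7.5/((5.3+4.35)(7.5+4.35)) = 47.275 kPa
Final effective stress: σ'_f = 31.792 + 47.275 = 79.067 kPa.
σ'_f = 79.067 ≤ σ'_p = 95.8 kPa, so the clay remains overconsolidated and only the recompression index applies:
S_c = C_r·H/(1+e₀)·log₁₀(σ'_f/σ'_0) = 0.085×5.9/1.77×log₁₀(79.067/31.792)
    = 0.28333 × 0.39568 = 0.1121 m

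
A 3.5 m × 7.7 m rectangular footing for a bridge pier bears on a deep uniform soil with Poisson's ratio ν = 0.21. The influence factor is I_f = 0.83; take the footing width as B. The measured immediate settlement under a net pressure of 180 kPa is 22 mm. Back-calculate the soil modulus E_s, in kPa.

E_s ≈ 22700 kPa

S_e = q·B·(1−ν²)/E_s · I_f  ⇒  E_s = q·B·(1−ν²)·I_f / S_e.
E_s = 180 × 3.5 × 0.9559 × 0.83 / 0.022 = 22720 kPa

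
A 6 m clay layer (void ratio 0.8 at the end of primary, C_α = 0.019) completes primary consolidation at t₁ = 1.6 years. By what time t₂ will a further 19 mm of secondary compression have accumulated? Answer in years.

S_s = C_α·H/(1+e_p)·log₁₀(t₂/t₁) ⇒ log₁₀(t₂/t₁) = S_s·(1+e_p)/(C_α·H).
log₁₀(t₂/t₁) = 0.019 × (1+0.8) / (0.019×6) = 0.3
t₂ = t₁ × 10^0.3 = 1.6 × 1.995 = 3.192 years

t₂ ≈ 3.19 years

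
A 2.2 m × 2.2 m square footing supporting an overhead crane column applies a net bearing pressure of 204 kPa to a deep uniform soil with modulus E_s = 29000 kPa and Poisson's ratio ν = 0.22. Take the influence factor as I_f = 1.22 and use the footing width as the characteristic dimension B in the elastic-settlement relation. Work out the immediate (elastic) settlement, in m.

S_e ≈ 0.018 m

Immediate (elastic) settlement: S_e = q·B·(1−ν²)/E_s · I_f.
S_e = 204 × 2.2 × (1 − 0.22²) / 29000 × 1.22
    = 204 × 2.2 × 0.9516 / 29000 × 1.22
    = 0.01797 m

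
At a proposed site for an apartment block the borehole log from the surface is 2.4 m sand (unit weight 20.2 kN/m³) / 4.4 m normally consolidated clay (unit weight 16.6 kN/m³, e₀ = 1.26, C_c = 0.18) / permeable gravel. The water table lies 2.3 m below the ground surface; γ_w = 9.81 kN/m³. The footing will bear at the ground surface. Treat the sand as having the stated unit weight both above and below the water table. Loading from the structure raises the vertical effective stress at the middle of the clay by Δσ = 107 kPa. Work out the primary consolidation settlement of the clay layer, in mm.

Mid-depth of clay below the ground surface: z = 2.4 + 4.4/2 = 4.6 m.
Total vertical stress at mid-clay: σ_v = 20.2×2.4 + 16.6×2.2 = 85 kPa.
Pore pressure: u = 9.81×(4.6 − 2.3) = 22.563 kPa.
Initial effective stress: σ'_0 = σ_v − u = 85 − 22.563 = 62.437 kPa.
Final effective stress: σ'_f = σ'_0 + Δσ = 62.437 + 107 = 169.44 kPa.
Normally consolidated clay, so the full stress increment lies on the virgin compression line:
S_c = C_c·H/(1+e₀)·log₁₀(σ'_f/σ'_0) = 0.18×4.4/(1+1.26)×log₁₀(169.44/62.437)
    = 0.35044 × 0.43357 = 0.1519 m

S_c ≈ 152 mm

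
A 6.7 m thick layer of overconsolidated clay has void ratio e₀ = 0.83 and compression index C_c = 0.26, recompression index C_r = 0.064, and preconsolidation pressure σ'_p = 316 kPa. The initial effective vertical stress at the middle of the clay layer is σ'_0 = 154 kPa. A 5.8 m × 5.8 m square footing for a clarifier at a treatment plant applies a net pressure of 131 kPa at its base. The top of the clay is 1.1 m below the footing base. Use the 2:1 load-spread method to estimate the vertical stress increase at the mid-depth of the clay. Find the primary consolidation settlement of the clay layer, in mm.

S_c ≈ 24.5 mm

Mid-depth of clay below the footing base: z = 1.1 + 6.7/2 = 4.45 m.
Stress increase at mid-clay by the 2:1 spreading method:
Δσ = qBL/((B+z)(L+z)) = 131×5.8×5.8/((5.8+4.45)(5.8+4.45)) = 41.945 kPa
Final effective stress: σ'_f = 154 + 41.945 = 195.94 kPa.
σ'_f = 195.94 ≤ σ'_p = 316 kPa, so the clay remains overconsolidated and only the recompression index applies:
S_c = C_r·H/(1+e₀)·log₁₀(σ'_f/σ'_0) = 0.064×6.7/1.83×log₁₀(195.94/154)
    = 0.23432 × 0.1046 = 0.02451 m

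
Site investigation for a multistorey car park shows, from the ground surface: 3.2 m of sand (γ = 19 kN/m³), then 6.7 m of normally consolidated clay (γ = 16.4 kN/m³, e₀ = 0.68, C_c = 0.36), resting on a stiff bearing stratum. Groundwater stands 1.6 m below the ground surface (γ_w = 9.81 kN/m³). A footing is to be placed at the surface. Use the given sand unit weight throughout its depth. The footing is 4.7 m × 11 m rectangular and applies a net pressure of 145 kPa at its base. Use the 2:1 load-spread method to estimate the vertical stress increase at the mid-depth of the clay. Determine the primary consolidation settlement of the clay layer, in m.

Mid-depth of clay below the ground surface: z = 3.2 + 6.7/2 = 6.55 m.
Total vertical stress at mid-clay: σ_v = 19×3.2 + 16.4×3.35 = 115.74 kPa.
Pore pressure: u = 9.81×(6.55 − 1.6) = 48.56 kPa.
Initial effective stress: σ'_0 = σ_v − u = 115.74 − 48.56 = 67.18 kPa.
Stress increase at mid-clay by the 2:1 spreading method:
Δσ = qBL/((B+z)(L+z)) = 145×4.7×11/((4.7+6.55)(11+6.55)) = 37.969 kPa
Final effective stress: σ'_f = σ'_0 + Δσ = 67.18 + 37.969 = 105.15 kPa.
Normally consolidated clay, so the full stress increment lies on the virgin compression line:
S_c = C_c·H/(1+e₀)·log₁₀(σ'_f/σ'_0) = 0.36×6.7/(1+0.68)×log₁₀(105.15/67.18)
    = 1.4357 × 0.19457 = 0.2793 m

S_c ≈ 0.279 m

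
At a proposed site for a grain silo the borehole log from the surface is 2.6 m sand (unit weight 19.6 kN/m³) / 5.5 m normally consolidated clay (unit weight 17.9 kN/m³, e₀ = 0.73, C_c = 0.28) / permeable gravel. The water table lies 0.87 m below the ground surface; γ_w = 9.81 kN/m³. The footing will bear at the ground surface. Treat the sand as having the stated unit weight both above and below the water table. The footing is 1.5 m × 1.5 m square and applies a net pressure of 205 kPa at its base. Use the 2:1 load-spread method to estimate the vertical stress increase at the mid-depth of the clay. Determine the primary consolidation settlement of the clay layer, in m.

S_c ≈ 0.0623 m

Mid-depth of clay below the ground surface: z = 2.6 + 5.5/2 = 5.35 m.
Total vertical stress at mid-clay: σ_v = 19.6×2.6 + 17.9×2.75 = 100.19 kPa.
Pore pressure: u = 9.81×(5.35 − 0.87) = 43.949 kPa.
Initial effective stress: σ'_0 = σ_v − u = 100.19 − 43.949 = 56.241 kPa.
Stress increase at mid-clay by the 2:1 spreading method:
Δσ = qBL/((B+z)(L+z)) = 205×1.5×1.5/((1.5+5.35)(1.5+5.35)) = 9.83 kPa
Final effective stress: σ'_f = σ'_0 + Δσ = 56.241 + 9.83 = 66.071 kPa.
Normally consolidated clay, so the full stress increment lies on the virgin compression line:
S_c = C_c·H/(1+e₀)·log₁₀(σ'_f/σ'_0) = 0.28×5.5/(1+0.73)×log₁₀(66.071/56.241)
    = 0.89017 × 0.069958 = 0.06227 m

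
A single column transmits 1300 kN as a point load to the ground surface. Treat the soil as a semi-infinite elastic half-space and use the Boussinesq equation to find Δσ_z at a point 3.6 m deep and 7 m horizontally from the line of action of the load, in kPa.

Boussinesq vertical stress below a point load on an elastic half-space:
Δσ_z = 3P/(2πz²) · [1 + (r/z)²]^(−5/2)
r/z = 7/3.6 = 1.9444; [1+(r/z)²]^(−5/2) = 0.020009.
Δσ_z = 3×1300/(2π×3.6²) × 0.020009 = 47.894 × 0.020009 = 0.9583 kPa

Δσ_z ≈ 0.958 kPa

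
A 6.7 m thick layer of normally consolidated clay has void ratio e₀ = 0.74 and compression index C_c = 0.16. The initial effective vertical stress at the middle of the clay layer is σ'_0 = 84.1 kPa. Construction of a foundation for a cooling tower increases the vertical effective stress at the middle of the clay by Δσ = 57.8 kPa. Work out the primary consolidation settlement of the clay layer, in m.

Final effective stress: σ'_f = σ'_0 + Δσ = 84.1 + 57.8 = 141.9 kPa.
Normally consolidated clay, so the full stress increment lies on the virgin compression line:
S_c = C_c·H/(1+e₀)·log₁₀(σ'_f/σ'_0) = 0.16×6.7/(1+0.74)×log₁₀(141.9/84.1)
    = 0.61609 × 0.22719 = 0.14 m

S_c ≈ 0.14 m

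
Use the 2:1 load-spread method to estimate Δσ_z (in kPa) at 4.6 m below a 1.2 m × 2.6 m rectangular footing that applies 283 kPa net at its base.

Δσ_z ≈ 21.1 kPa

By the 2:1 method the load spreads at 1 horizontal : 2 vertical, so at depth z the loaded area has grown by z in each plan dimension:
Δσ = qBL/((B+z)(L+z)) = 283×1.2×2.6/((1.2+4.6)(2.6+4.6)) = 21.144 kPa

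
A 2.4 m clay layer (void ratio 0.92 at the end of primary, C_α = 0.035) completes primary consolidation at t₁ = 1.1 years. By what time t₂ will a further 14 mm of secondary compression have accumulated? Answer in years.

S_s = C_α·H/(1+e_p)·log₁₀(t₂/t₁) ⇒ log₁₀(t₂/t₁) = S_s·(1+e_p)/(C_α·H).
log₁₀(t₂/t₁) = 0.014 × (1+0.92) / (0.035×2.4) = 0.32
t₂ = t₁ × 10^0.32 = 1.1 × 2.089 = 2.298 years

t₂ ≈ 2.3 years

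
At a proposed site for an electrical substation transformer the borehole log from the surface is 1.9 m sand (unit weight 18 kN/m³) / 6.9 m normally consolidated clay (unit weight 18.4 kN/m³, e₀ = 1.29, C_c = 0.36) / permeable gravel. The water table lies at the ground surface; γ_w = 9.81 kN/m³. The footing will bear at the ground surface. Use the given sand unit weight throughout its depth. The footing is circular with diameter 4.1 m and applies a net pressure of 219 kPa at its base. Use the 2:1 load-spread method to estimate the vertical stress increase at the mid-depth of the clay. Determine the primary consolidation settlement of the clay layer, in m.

S_c ≈ 0.305 m

Mid-depth of clay below the ground surface: z = 1.9 + 6.9/2 = 5.35 m.
Total vertical stress at mid-clay: σ_v = 18×1.9 + 18.4×3.45 = 97.68 kPa.
Pore pressure: u = 9.81×(5.35 − 0) = 52.483 kPa.
Initial effective stress: σ'_0 = σ_v − u = 97.68 − 52.483 = 45.197 kPa.
Stress increase at mid-clay by the 2:1 spreading method:
Δσ ≈ qD²/(D+z)² = 219×4.1²/(4.1+5.35)² = 41.224 kPa
Final effective stress: σ'_f = σ'_0 + Δσ = 45.197 + 41.224 = 86.421 kPa.
Normally consolidated clay, so the full stress increment lies on the virgin compression line:
S_c = C_c·H/(1+e₀)·log₁₀(σ'_f/σ'_0) = 0.36×6.9/(1+1.29)×log₁₀(86.421/45.197)
    = 1.0847 × 0.28151 = 0.3054 m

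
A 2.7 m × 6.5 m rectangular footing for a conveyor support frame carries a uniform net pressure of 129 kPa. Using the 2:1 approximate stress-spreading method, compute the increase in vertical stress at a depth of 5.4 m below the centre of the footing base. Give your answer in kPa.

Δσ_z ≈ 23.5 kPa

By the 2:1 method the load spreads at 1 horizontal : 2 vertical, so at depth z the loaded area has grown by z in each plan dimension:
Δσ = qBL/((B+z)(L+z)) = 129×2.7×6.5/((2.7+5.4)(6.5+5.4)) = 23.487 kPa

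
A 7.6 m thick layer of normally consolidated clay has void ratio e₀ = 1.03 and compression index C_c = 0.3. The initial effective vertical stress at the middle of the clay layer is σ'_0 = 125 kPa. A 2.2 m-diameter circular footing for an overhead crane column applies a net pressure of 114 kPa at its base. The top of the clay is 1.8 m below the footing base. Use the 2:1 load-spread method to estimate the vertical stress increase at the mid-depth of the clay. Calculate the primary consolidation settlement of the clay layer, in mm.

Mid-depth of clay below the footing base: z = 1.8 + 7.6/2 = 5.6 m.
Stress increase at mid-clay by the 2:1 spreading method:
Δσ ≈ qD²/(D+z)² = 114×2.2²/(2.2+5.6)² = 9.069 kPa
Final effective stress: σ'_f = σ'_0 + Δσ = 125 + 9.069 = 134.07 kPa.
Normally consolidated clay, so the full stress increment lies on the virgin compression line:
S_c = C_c·H/(1+e₀)·log₁₀(σ'_f/σ'_0) = 0.3×7.6/(1+1.03)×log₁₀(134.07/125)
    = 1.1232 × 0.030422 = 0.03417 m

S_c ≈ 34.2 mm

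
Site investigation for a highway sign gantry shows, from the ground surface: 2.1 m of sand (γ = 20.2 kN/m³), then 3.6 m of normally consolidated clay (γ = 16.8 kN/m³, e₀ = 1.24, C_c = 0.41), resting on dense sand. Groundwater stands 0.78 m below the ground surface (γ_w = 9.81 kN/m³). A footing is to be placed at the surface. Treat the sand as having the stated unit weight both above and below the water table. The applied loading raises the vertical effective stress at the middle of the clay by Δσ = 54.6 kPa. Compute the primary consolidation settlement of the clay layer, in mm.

Mid-depth of clay below the ground surface: z = 2.1 + 3.6/2 = 3.9 m.
Total vertical stress at mid-clay: σ_v = 20.2×2.1 + 16.8×1.8 = 72.66 kPa.
Pore pressure: u = 9.81×(3.9 − 0.78) = 30.607 kPa.
Initial effective stress: σ'_0 = σ_v − u = 72.66 − 30.607 = 42.053 kPa.
Final effective stress: σ'_f = σ'_0 + Δσ = 42.053 + 54.6 = 96.653 kPa.
Normally consolidated clay, so the full stress increment lies on the virgin compression line:
S_c = C_c·H/(1+e₀)·log₁₀(σ'_f/σ'_0) = 0.41×3.6/(1+1.24)×log₁₀(96.653/42.053)
    = 0.65893 × 0.36142 = 0.2382 m

S_c ≈ 238 mm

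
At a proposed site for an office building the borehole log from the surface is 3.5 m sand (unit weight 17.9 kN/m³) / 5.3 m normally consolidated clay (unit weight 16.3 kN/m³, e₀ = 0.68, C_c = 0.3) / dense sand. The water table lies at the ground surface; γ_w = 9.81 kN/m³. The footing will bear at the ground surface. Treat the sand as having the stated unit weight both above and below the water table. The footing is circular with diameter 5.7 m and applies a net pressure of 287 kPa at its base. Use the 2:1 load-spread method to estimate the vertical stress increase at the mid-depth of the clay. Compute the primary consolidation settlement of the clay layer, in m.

S_c ≈ 0.37 m

Mid-depth of clay below the ground surface: z = 3.5 + 5.3/2 = 6.15 m.
Total vertical stress at mid-clay: σ_v = 17.9×3.5 + 16.3×2.65 = 105.84 kPa.
Pore pressure: u = 9.81×(6.15 − 0) = 60.332 kPa.
Initial effective stress: σ'_0 = σ_v − u = 105.84 − 60.332 = 45.508 kPa.
Stress increase at mid-clay by the 2:1 spreading method:
Δσ ≈ qD²/(D+z)² = 287×5.7²/(5.7+6.15)² = 66.404 kPa
Final effective stress: σ'_f = σ'_0 + Δσ = 45.508 + 66.404 = 111.91 kPa.
Normally consolidated clay, so the full stress increment lies on the virgin compression line:
S_c = C_c·H/(1+e₀)·log₁₀(σ'_f/σ'_0) = 0.3×5.3/(1+0.68)×log₁₀(111.91/45.508)
    = 0.94643 × 0.39078 = 0.3698 m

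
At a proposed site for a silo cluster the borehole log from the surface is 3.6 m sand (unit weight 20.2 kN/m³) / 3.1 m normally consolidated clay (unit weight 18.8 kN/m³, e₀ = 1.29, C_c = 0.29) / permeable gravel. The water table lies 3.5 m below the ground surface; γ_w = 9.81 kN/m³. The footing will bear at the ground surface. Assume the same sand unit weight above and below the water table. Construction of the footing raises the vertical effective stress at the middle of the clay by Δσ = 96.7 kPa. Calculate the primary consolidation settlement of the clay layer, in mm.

Mid-depth of clay below the ground surface: z = 3.6 + 3.1/2 = 5.15 m.
Total vertical stress at mid-clay: σ_v = 20.2×3.6 + 18.8×1.55 = 101.86 kPa.
Pore pressure: u = 9.81×(5.15 − 3.5) = 16.186 kPa.
Initial effective stress: σ'_0 = σ_v − u = 101.86 − 16.186 = 85.674 kPa.
Final effective stress: σ'_f = σ'_0 + Δσ = 85.674 + 96.7 = 182.37 kPa.
Normally consolidated clay, so the full stress increment lies on the virgin compression line:
S_c = C_c·H/(1+e₀)·log₁₀(σ'_f/σ'_0) = 0.29×3.1/(1+1.29)×log₁₀(182.37/85.674)
    = 0.39258 × 0.3281 = 0.1288 m

S_c ≈ 129 mm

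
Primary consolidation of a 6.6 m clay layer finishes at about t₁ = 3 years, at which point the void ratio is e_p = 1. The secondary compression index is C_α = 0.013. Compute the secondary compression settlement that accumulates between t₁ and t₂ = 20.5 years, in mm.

S_s ≈ 35.8 mm

Secondary compression: S_s = C_α·H/(1+e_p)·log₁₀(t₂/t₁)
S_s = 0.013×6.6/(1+1)×log₁₀(20.5/3)
    = 0.0429 × 0.8346 = 0.03581 m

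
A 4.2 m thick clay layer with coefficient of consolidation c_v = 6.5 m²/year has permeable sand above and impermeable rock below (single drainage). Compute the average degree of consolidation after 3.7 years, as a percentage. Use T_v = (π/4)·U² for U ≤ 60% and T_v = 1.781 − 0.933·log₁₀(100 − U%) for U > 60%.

U ≈ 97.2 %

Drainage path length: H_d = H = 4.2 m (single drainage).
T_v = c_v·t/H_d² = 6.5×3.7/4.2² = 1.3634.
T_v = 1.3634 corresponds to the U > 60% branch:
U = 1 − 10^((1.781 − T_v)/0.933)/100 = 0.972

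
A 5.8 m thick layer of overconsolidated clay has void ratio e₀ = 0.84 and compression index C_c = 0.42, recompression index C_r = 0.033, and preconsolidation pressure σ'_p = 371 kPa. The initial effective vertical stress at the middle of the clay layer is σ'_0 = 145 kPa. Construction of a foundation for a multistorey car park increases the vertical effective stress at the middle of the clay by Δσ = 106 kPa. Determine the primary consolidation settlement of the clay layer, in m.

S_c ≈ 0.0248 m

Final effective stress: σ'_f = 145 + 106 = 251 kPa.
σ'_f = 251 ≤ σ'_p = 371 kPa, so the clay remains overconsolidated and only the recompression index applies:
S_c = C_r·H/(1+e₀)·log₁₀(σ'_f/σ'_0) = 0.033×5.8/1.84×log₁₀(251/145)
    = 0.10402 × 0.23831 = 0.02479 m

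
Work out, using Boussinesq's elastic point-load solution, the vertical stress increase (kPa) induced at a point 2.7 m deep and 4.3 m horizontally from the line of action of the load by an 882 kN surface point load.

Boussinesq vertical stress below a point load on an elastic half-space:
Δσ_z = 3P/(2πz²) · [1 + (r/z)²]^(−5/2)
r/z = 4.3/2.7 = 1.5926; [1+(r/z)²]^(−5/2) = 0.042522.
Δσ_z = 3×882/(2π×2.7²) × 0.042522 = 57.767 × 0.042522 = 2.456 kPa

Δσ_z ≈ 2.46 kPa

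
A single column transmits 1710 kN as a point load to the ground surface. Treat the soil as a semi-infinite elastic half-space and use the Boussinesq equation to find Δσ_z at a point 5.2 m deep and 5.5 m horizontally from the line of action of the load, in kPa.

Boussinesq vertical stress below a point load on an elastic half-space:
Δσ_z = 3P/(2πz²) · [1 + (r/z)²]^(−5/2)
r/z = 5.5/5.2 = 1.0577; [1+(r/z)²]^(−5/2) = 0.15305.
Δσ_z = 3×1710/(2π×5.2²) × 0.15305 = 30.195 × 0.15305 = 4.621 kPa

Δσ_z ≈ 4.62 kPa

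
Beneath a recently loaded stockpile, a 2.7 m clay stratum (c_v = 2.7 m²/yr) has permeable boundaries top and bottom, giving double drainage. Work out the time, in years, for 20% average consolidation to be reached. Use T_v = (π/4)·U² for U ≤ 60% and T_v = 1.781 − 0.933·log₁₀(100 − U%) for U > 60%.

Drainage path length: H_d = H/2 = 1.35 m (double drainage).
U ≤ 60%: T_v = (π/4)·U² = (π/4)×0.2² = 0.031416.
t = T_v·H_d²/c_v = 0.031416×1.35²/2.7 = 0.02121 years.

t ≈ 0.0212 years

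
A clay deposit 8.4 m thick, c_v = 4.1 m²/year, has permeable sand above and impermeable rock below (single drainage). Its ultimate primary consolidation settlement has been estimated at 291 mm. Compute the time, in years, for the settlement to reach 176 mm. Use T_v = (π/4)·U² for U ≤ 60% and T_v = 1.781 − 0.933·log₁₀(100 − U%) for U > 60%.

t ≈ 5.01 years

Drainage path length: H_d = H = 8.4 m (single drainage).
U = S(t)/S_ult = 176/291 = 0.6048.
U > 60%: T_v = 1.781 − 0.933·log₁₀(100 − 60.481) = 0.29118.
t = T_v·H_d²/c_v = 0.29118×8.4²/4.1 = 5.011 years.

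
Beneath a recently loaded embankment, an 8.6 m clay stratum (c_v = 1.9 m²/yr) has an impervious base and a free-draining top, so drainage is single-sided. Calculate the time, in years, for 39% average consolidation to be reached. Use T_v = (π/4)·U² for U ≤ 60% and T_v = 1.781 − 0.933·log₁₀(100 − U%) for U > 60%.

Drainage path length: H_d = H = 8.6 m (single drainage).
U ≤ 60%: T_v = (π/4)·U² = (π/4)×0.39² = 0.11946.
t = T_v·H_d²/c_v = 0.11946×8.6²/1.9 = 4.65 years.

t ≈ 4.65 years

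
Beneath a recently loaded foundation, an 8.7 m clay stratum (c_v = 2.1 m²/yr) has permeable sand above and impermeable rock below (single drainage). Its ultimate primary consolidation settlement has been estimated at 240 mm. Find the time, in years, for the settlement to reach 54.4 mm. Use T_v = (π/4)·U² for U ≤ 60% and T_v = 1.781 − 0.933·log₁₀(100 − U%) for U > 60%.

t ≈ 1.45 years

Drainage path length: H_d = H = 8.7 m (single drainage).
U = S(t)/S_ult = 54.4/240 = 0.2267.
U ≤ 60%: T_v = (π/4)·U² = (π/4)×0.22667² = 0.040352.
t = T_v·H_d²/c_v = 0.040352×8.7²/2.1 = 1.454 years.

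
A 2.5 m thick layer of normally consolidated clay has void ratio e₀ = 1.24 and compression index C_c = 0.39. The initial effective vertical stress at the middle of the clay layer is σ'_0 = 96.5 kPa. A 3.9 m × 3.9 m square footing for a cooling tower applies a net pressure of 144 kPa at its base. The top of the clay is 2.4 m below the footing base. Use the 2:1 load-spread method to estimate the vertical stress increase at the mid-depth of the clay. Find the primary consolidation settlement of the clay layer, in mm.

Mid-depth of clay below the footing base: z = 2.4 + 2.5/2 = 3.65 m.
Stress increase at mid-clay by the 2:1 spreading method:
Δσ = qBL/((B+z)(L+z)) = 144×3.9×3.9/((3.9+3.65)(3.9+3.65)) = 38.424 kPa
Final effective stress: σ'_f = σ'_0 + Δσ = 96.5 + 38.424 = 134.92 kPa.
Normally consolidated clay, so the full stress increment lies on the virgin compression line:
S_c = C_c·H/(1+e₀)·log₁₀(σ'_f/σ'_0) = 0.39×2.5/(1+1.24)×log₁₀(134.92/96.5)
    = 0.43527 × 0.14555 = 0.06335 m

S_c ≈ 63.4 mm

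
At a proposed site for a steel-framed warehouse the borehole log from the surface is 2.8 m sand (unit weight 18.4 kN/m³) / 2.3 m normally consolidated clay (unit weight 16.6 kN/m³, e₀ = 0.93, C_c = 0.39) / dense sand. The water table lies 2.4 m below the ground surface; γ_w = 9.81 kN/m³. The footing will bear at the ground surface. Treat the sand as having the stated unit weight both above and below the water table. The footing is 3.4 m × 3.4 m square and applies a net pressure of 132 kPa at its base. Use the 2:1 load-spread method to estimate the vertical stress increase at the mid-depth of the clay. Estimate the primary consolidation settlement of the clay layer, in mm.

S_c ≈ 83.2 mm

Mid-depth of clay below the ground surface: z = 2.8 + 2.3/2 = 3.95 m.
Total vertical stress at mid-clay: σ_v = 18.4×2.8 + 16.6×1.15 = 70.61 kPa.
Pore pressure: u = 9.81×(3.95 − 2.4) = 15.206 kPa.
Initial effective stress: σ'_0 = σ_v − u = 70.61 − 15.206 = 55.404 kPa.
Stress increase at mid-clay by the 2:1 spreading method:
Δσ = qBL/((B+z)(L+z)) = 132×3.4×3.4/((3.4+3.95)(3.4+3.95)) = 28.246 kPa
Final effective stress: σ'_f = σ'_0 + Δσ = 55.404 + 28.246 = 83.65 kPa.
Normally consolidated clay, so the full stress increment lies on the virgin compression line:
S_c = C_c·H/(1+e₀)·log₁₀(σ'_f/σ'_0) = 0.39×2.3/(1+0.93)×log₁₀(83.65/55.404)
    = 0.46477 × 0.17892 = 0.08316 m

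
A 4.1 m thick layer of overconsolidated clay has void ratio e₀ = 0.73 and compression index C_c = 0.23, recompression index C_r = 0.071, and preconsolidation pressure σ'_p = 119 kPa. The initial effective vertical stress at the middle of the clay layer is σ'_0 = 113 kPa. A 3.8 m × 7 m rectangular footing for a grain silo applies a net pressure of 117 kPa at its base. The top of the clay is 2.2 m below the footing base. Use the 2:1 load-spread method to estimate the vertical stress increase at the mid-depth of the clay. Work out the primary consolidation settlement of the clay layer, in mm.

S_c ≈ 54.4 mm

Mid-depth of clay below the footing base: z = 2.2 + 4.1/2 = 4.25 m.
Stress increase at mid-clay by the 2:1 spreading method:
Δσ = qBL/((B+z)(L+z)) = 117×3.8×7/((3.8+4.25)(7+4.25)) = 34.365 kPa
Final effective stress: σ'_f = 113 + 34.365 = 147.37 kPa.
σ'_f = 147.37 > σ'_p = 119 kPa, so the stress path crosses the preconsolidation pressure — recompression up to σ'_p, then virgin compression beyond:
S_c = H/(1+e₀)·[C_r·log₁₀(σ'_p/σ'_0) + C_c·log₁₀(σ'_f/σ'_p)]
    = 4.1/1.73 × [0.071×log₁₀(119/113) + 0.23×log₁₀(147.37/119)]
    = 2.3699 × [0.0015953 + 0.021358] = 0.0544 m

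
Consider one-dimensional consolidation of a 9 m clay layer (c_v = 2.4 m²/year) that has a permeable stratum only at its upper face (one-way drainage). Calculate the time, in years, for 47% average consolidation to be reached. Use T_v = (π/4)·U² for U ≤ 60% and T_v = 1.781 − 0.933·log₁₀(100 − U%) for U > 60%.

t ≈ 5.86 years

Drainage path length: H_d = H = 9 m (single drainage).
U ≤ 60%: T_v = (π/4)·U² = (π/4)×0.47² = 0.17349.
t = T_v·H_d²/c_v = 0.17349×9²/2.4 = 5.855 years.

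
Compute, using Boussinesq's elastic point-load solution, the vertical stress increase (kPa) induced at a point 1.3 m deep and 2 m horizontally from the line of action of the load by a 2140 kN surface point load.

Δσ_z ≈ 29.1 kPa

Boussinesq vertical stress below a point load on an elastic half-space:
Δσ_z = 3P/(2πz²) · [1 + (r/z)²]^(−5/2)
r/z = 2/1.3 = 1.5385; [1+(r/z)²]^(−5/2) = 0.048077.
Δσ_z = 3×2140/(2π×1.3²) × 0.048077 = 604.6 × 0.048077 = 29.07 kPa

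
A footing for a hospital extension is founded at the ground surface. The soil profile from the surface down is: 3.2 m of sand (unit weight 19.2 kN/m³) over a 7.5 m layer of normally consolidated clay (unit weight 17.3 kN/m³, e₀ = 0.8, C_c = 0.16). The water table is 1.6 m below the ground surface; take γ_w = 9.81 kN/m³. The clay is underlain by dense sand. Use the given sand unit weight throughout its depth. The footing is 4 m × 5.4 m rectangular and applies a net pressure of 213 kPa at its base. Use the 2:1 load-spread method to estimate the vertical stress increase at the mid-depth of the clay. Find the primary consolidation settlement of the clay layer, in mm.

Mid-depth of clay below the ground surface: z = 3.2 + 7.5/2 = 6.95 m.
Total vertical stress at mid-clay: σ_v = 19.2×3.2 + 17.3×3.75 = 126.31 kPa.
Pore pressure: u = 9.81×(6.95 − 1.6) = 52.483 kPa.
Initial effective stress: σ'_0 = σ_v − u = 126.31 − 52.483 = 73.827 kPa.
Stress increase at mid-clay by the 2:1 spreading method:
Δσ = qBL/((B+z)(L+z)) = 213×4×5.4/((4+6.95)(5.4+6.95)) = 34.021 kPa
Final effective stress: σ'_f = σ'_0 + Δσ = 73.827 + 34.021 = 107.85 kPa.
Normally consolidated clay, so the full stress increment lies on the virgin compression line:
S_c = C_c·H/(1+e₀)·log₁₀(σ'_f/σ'_0) = 0.16×7.5/(1+0.8)×log₁₀(107.85/73.827)
    = 0.66667 × 0.1646 = 0.1097 m

S_c ≈ 110 mm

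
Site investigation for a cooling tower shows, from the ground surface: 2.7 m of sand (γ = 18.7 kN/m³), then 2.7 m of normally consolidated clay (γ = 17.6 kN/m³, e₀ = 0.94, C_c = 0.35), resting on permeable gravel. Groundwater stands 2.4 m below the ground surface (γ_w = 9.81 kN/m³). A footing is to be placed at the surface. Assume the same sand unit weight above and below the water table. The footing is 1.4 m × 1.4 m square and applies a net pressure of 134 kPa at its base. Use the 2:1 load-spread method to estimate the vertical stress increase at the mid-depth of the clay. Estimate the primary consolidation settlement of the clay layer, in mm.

Mid-depth of clay below the ground surface: z = 2.7 + 2.7/2 = 4.05 m.
Total vertical stress at mid-clay: σ_v = 18.7×2.7 + 17.6×1.35 = 74.25 kPa.
Pore pressure: u = 9.81×(4.05 − 2.4) = 16.186 kPa.
Initial effective stress: σ'_0 = σ_v − u = 74.25 − 16.186 = 58.064 kPa.
Stress increase at mid-clay by the 2:1 spreading method:
Δσ = qBL/((B+z)(L+z)) = 134×1.4×1.4/((1.4+4.05)(1.4+4.05)) = 8.8424 kPa
Final effective stress: σ'_f = σ'_0 + Δσ = 58.064 + 8.8424 = 66.906 kPa.
Normally consolidated clay, so the full stress increment lies on the virgin compression line:
S_c = C_c·H/(1+e₀)·log₁₀(σ'_f/σ'_0) = 0.35×2.7/(1+0.94)×log₁₀(66.906/58.064)
    = 0.48711 × 0.061558 = 0.02999 m

S_c ≈ 30 mm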